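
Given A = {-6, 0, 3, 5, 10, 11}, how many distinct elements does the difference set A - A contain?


A - A = {a - a' : a, a' ∈ A}; |A| = 6.
Bounds: 2|A|-1 ≤ |A - A| ≤ |A|² - |A| + 1, i.e. 11 ≤ |A - A| ≤ 31.
Note: 0 ∈ A - A always (from a - a). The set is symmetric: if d ∈ A - A then -d ∈ A - A.
Enumerate nonzero differences d = a - a' with a > a' (then include -d):
Positive differences: {1, 2, 3, 5, 6, 7, 8, 9, 10, 11, 16, 17}
Full difference set: {0} ∪ (positive diffs) ∪ (negative diffs).
|A - A| = 1 + 2·12 = 25 (matches direct enumeration: 25).

|A - A| = 25


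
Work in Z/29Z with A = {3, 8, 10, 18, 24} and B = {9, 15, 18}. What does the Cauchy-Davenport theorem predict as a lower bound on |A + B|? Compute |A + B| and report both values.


Cauchy-Davenport: |A + B| ≥ min(p, |A| + |B| - 1) for A, B nonempty in Z/pZ.
|A| = 5, |B| = 3, p = 29.
CD lower bound = min(29, 5 + 3 - 1) = min(29, 7) = 7.
Compute A + B mod 29 directly:
a = 3: 3+9=12, 3+15=18, 3+18=21
a = 8: 8+9=17, 8+15=23, 8+18=26
a = 10: 10+9=19, 10+15=25, 10+18=28
a = 18: 18+9=27, 18+15=4, 18+18=7
a = 24: 24+9=4, 24+15=10, 24+18=13
A + B = {4, 7, 10, 12, 13, 17, 18, 19, 21, 23, 25, 26, 27, 28}, so |A + B| = 14.
Verify: 14 ≥ 7? Yes ✓.

CD lower bound = 7, actual |A + B| = 14.


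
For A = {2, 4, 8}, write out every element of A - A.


A - A = {a - a' : a, a' ∈ A}.
Compute a - a' for each ordered pair (a, a'):
a = 2: 2-2=0, 2-4=-2, 2-8=-6
a = 4: 4-2=2, 4-4=0, 4-8=-4
a = 8: 8-2=6, 8-4=4, 8-8=0
Collecting distinct values (and noting 0 appears from a-a):
A - A = {-6, -4, -2, 0, 2, 4, 6}
|A - A| = 7

A - A = {-6, -4, -2, 0, 2, 4, 6}


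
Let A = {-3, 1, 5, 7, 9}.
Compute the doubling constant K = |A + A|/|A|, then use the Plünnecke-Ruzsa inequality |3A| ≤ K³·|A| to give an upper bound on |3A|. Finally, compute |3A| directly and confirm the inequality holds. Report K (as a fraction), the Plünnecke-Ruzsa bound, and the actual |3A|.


|A| = 5.
Step 1: Compute A + A by enumerating all 25 pairs.
A + A = {-6, -2, 2, 4, 6, 8, 10, 12, 14, 16, 18}, so |A + A| = 11.
Step 2: Doubling constant K = |A + A|/|A| = 11/5 = 11/5 ≈ 2.2000.
Step 3: Plünnecke-Ruzsa gives |3A| ≤ K³·|A| = (2.2000)³ · 5 ≈ 53.2400.
Step 4: Compute 3A = A + A + A directly by enumerating all triples (a,b,c) ∈ A³; |3A| = 17.
Step 5: Check 17 ≤ 53.2400? Yes ✓.

K = 11/5, Plünnecke-Ruzsa bound K³|A| ≈ 53.2400, |3A| = 17, inequality holds.


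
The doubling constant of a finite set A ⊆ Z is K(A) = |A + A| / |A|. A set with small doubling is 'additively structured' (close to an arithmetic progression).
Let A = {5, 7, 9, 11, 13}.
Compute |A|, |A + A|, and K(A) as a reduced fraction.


|A| = 5.
Compute A + A by enumerating all 25 pairs.
A + A = {10, 12, 14, 16, 18, 20, 22, 24, 26}, so |A + A| = 9.
K = |A + A| / |A| = 9/5 (already in lowest terms) ≈ 1.8000.
Reference: AP of size 5 gives K = 9/5 ≈ 1.8000; a fully generic set of size 5 gives K ≈ 3.0000.

|A| = 5, |A + A| = 9, K = 9/5.


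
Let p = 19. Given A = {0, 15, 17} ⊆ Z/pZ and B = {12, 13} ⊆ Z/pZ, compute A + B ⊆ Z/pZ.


Work in Z/19Z: reduce every sum a + b modulo 19.
Enumerate all 6 pairs:
a = 0: 0+12=12, 0+13=13
a = 15: 15+12=8, 15+13=9
a = 17: 17+12=10, 17+13=11
Distinct residues collected: {8, 9, 10, 11, 12, 13}
|A + B| = 6 (out of 19 total residues).

A + B = {8, 9, 10, 11, 12, 13}


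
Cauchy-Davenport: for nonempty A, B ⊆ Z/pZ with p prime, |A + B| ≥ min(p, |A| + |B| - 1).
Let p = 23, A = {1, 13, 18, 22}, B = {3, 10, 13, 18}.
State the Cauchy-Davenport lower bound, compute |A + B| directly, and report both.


Cauchy-Davenport: |A + B| ≥ min(p, |A| + |B| - 1) for A, B nonempty in Z/pZ.
|A| = 4, |B| = 4, p = 23.
CD lower bound = min(23, 4 + 4 - 1) = min(23, 7) = 7.
Compute A + B mod 23 directly:
a = 1: 1+3=4, 1+10=11, 1+13=14, 1+18=19
a = 13: 13+3=16, 13+10=0, 13+13=3, 13+18=8
a = 18: 18+3=21, 18+10=5, 18+13=8, 18+18=13
a = 22: 22+3=2, 22+10=9, 22+13=12, 22+18=17
A + B = {0, 2, 3, 4, 5, 8, 9, 11, 12, 13, 14, 16, 17, 19, 21}, so |A + B| = 15.
Verify: 15 ≥ 7? Yes ✓.

CD lower bound = 7, actual |A + B| = 15.


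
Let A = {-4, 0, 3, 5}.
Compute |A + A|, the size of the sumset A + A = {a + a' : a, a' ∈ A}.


A + A = {a + a' : a, a' ∈ A}; |A| = 4.
General bounds: 2|A| - 1 ≤ |A + A| ≤ |A|(|A|+1)/2, i.e. 7 ≤ |A + A| ≤ 10.
Lower bound 2|A|-1 is attained iff A is an arithmetic progression.
Enumerate sums a + a' for a ≤ a' (symmetric, so this suffices):
a = -4: -4+-4=-8, -4+0=-4, -4+3=-1, -4+5=1
a = 0: 0+0=0, 0+3=3, 0+5=5
a = 3: 3+3=6, 3+5=8
a = 5: 5+5=10
Distinct sums: {-8, -4, -1, 0, 1, 3, 5, 6, 8, 10}
|A + A| = 10

|A + A| = 10


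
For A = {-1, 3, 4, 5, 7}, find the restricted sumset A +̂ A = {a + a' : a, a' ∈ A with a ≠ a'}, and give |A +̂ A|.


Restricted sumset: A +̂ A = {a + a' : a ∈ A, a' ∈ A, a ≠ a'}.
Equivalently, take A + A and drop any sum 2a that is achievable ONLY as a + a for a ∈ A (i.e. sums representable only with equal summands).
Enumerate pairs (a, a') with a < a' (symmetric, so each unordered pair gives one sum; this covers all a ≠ a'):
  -1 + 3 = 2
  -1 + 4 = 3
  -1 + 5 = 4
  -1 + 7 = 6
  3 + 4 = 7
  3 + 5 = 8
  3 + 7 = 10
  4 + 5 = 9
  4 + 7 = 11
  5 + 7 = 12
Collected distinct sums: {2, 3, 4, 6, 7, 8, 9, 10, 11, 12}
|A +̂ A| = 10
(Reference bound: |A +̂ A| ≥ 2|A| - 3 for |A| ≥ 2, with |A| = 5 giving ≥ 7.)

|A +̂ A| = 10


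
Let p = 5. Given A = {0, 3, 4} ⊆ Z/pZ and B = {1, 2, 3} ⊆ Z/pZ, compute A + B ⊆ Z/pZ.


Work in Z/5Z: reduce every sum a + b modulo 5.
Enumerate all 9 pairs:
a = 0: 0+1=1, 0+2=2, 0+3=3
a = 3: 3+1=4, 3+2=0, 3+3=1
a = 4: 4+1=0, 4+2=1, 4+3=2
Distinct residues collected: {0, 1, 2, 3, 4}
|A + B| = 5 (out of 5 total residues).

A + B = {0, 1, 2, 3, 4}


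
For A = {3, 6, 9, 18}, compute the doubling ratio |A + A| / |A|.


|A| = 4.
Compute A + A by enumerating all 16 pairs.
A + A = {6, 9, 12, 15, 18, 21, 24, 27, 36}, so |A + A| = 9.
K = |A + A| / |A| = 9/4 (already in lowest terms) ≈ 2.2500.
Reference: AP of size 4 gives K = 7/4 ≈ 1.7500; a fully generic set of size 4 gives K ≈ 2.5000.

|A| = 4, |A + A| = 9, K = 9/4.


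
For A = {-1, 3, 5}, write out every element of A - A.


A - A = {a - a' : a, a' ∈ A}.
Compute a - a' for each ordered pair (a, a'):
a = -1: -1--1=0, -1-3=-4, -1-5=-6
a = 3: 3--1=4, 3-3=0, 3-5=-2
a = 5: 5--1=6, 5-3=2, 5-5=0
Collecting distinct values (and noting 0 appears from a-a):
A - A = {-6, -4, -2, 0, 2, 4, 6}
|A - A| = 7

A - A = {-6, -4, -2, 0, 2, 4, 6}


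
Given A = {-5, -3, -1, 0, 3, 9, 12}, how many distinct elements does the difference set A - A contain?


A - A = {a - a' : a, a' ∈ A}; |A| = 7.
Bounds: 2|A|-1 ≤ |A - A| ≤ |A|² - |A| + 1, i.e. 13 ≤ |A - A| ≤ 43.
Note: 0 ∈ A - A always (from a - a). The set is symmetric: if d ∈ A - A then -d ∈ A - A.
Enumerate nonzero differences d = a - a' with a > a' (then include -d):
Positive differences: {1, 2, 3, 4, 5, 6, 8, 9, 10, 12, 13, 14, 15, 17}
Full difference set: {0} ∪ (positive diffs) ∪ (negative diffs).
|A - A| = 1 + 2·14 = 29 (matches direct enumeration: 29).

|A - A| = 29


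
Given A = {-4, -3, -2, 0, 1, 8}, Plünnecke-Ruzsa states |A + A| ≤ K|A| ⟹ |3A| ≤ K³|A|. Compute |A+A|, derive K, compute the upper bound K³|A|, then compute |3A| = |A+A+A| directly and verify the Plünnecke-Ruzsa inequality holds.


|A| = 6.
Step 1: Compute A + A by enumerating all 36 pairs.
A + A = {-8, -7, -6, -5, -4, -3, -2, -1, 0, 1, 2, 4, 5, 6, 8, 9, 16}, so |A + A| = 17.
Step 2: Doubling constant K = |A + A|/|A| = 17/6 = 17/6 ≈ 2.8333.
Step 3: Plünnecke-Ruzsa gives |3A| ≤ K³·|A| = (2.8333)³ · 6 ≈ 136.4722.
Step 4: Compute 3A = A + A + A directly by enumerating all triples (a,b,c) ∈ A³; |3A| = 29.
Step 5: Check 29 ≤ 136.4722? Yes ✓.

K = 17/6, Plünnecke-Ruzsa bound K³|A| ≈ 136.4722, |3A| = 29, inequality holds.


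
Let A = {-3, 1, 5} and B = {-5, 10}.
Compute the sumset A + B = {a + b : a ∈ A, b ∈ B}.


A + B = {a + b : a ∈ A, b ∈ B}.
Enumerate all |A|·|B| = 3·2 = 6 pairs (a, b) and collect distinct sums.
a = -3: -3+-5=-8, -3+10=7
a = 1: 1+-5=-4, 1+10=11
a = 5: 5+-5=0, 5+10=15
Collecting distinct sums: A + B = {-8, -4, 0, 7, 11, 15}
|A + B| = 6

A + B = {-8, -4, 0, 7, 11, 15}


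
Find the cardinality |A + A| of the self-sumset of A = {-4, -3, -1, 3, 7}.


A + A = {a + a' : a, a' ∈ A}; |A| = 5.
General bounds: 2|A| - 1 ≤ |A + A| ≤ |A|(|A|+1)/2, i.e. 9 ≤ |A + A| ≤ 15.
Lower bound 2|A|-1 is attained iff A is an arithmetic progression.
Enumerate sums a + a' for a ≤ a' (symmetric, so this suffices):
a = -4: -4+-4=-8, -4+-3=-7, -4+-1=-5, -4+3=-1, -4+7=3
a = -3: -3+-3=-6, -3+-1=-4, -3+3=0, -3+7=4
a = -1: -1+-1=-2, -1+3=2, -1+7=6
a = 3: 3+3=6, 3+7=10
a = 7: 7+7=14
Distinct sums: {-8, -7, -6, -5, -4, -2, -1, 0, 2, 3, 4, 6, 10, 14}
|A + A| = 14

|A + A| = 14


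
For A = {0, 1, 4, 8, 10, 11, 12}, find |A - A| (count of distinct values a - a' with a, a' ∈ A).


A - A = {a - a' : a, a' ∈ A}; |A| = 7.
Bounds: 2|A|-1 ≤ |A - A| ≤ |A|² - |A| + 1, i.e. 13 ≤ |A - A| ≤ 43.
Note: 0 ∈ A - A always (from a - a). The set is symmetric: if d ∈ A - A then -d ∈ A - A.
Enumerate nonzero differences d = a - a' with a > a' (then include -d):
Positive differences: {1, 2, 3, 4, 6, 7, 8, 9, 10, 11, 12}
Full difference set: {0} ∪ (positive diffs) ∪ (negative diffs).
|A - A| = 1 + 2·11 = 23 (matches direct enumeration: 23).

|A - A| = 23


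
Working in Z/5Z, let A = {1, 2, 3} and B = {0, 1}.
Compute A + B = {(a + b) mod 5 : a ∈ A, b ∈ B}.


Work in Z/5Z: reduce every sum a + b modulo 5.
Enumerate all 6 pairs:
a = 1: 1+0=1, 1+1=2
a = 2: 2+0=2, 2+1=3
a = 3: 3+0=3, 3+1=4
Distinct residues collected: {1, 2, 3, 4}
|A + B| = 4 (out of 5 total residues).

A + B = {1, 2, 3, 4}


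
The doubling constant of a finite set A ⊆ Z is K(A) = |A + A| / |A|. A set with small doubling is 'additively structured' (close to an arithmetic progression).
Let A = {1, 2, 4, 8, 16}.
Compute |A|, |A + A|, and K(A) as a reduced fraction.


|A| = 5.
Compute A + A by enumerating all 25 pairs.
A + A = {2, 3, 4, 5, 6, 8, 9, 10, 12, 16, 17, 18, 20, 24, 32}, so |A + A| = 15.
K = |A + A| / |A| = 15/5 = 3/1 ≈ 3.0000.
Reference: AP of size 5 gives K = 9/5 ≈ 1.8000; a fully generic set of size 5 gives K ≈ 3.0000.

|A| = 5, |A + A| = 15, K = 15/5 = 3/1.


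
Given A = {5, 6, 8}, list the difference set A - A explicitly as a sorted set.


A - A = {a - a' : a, a' ∈ A}.
Compute a - a' for each ordered pair (a, a'):
a = 5: 5-5=0, 5-6=-1, 5-8=-3
a = 6: 6-5=1, 6-6=0, 6-8=-2
a = 8: 8-5=3, 8-6=2, 8-8=0
Collecting distinct values (and noting 0 appears from a-a):
A - A = {-3, -2, -1, 0, 1, 2, 3}
|A - A| = 7

A - A = {-3, -2, -1, 0, 1, 2, 3}


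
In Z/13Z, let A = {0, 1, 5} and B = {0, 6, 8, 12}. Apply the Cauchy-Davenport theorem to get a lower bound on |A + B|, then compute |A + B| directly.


Cauchy-Davenport: |A + B| ≥ min(p, |A| + |B| - 1) for A, B nonempty in Z/pZ.
|A| = 3, |B| = 4, p = 13.
CD lower bound = min(13, 3 + 4 - 1) = min(13, 6) = 6.
Compute A + B mod 13 directly:
a = 0: 0+0=0, 0+6=6, 0+8=8, 0+12=12
a = 1: 1+0=1, 1+6=7, 1+8=9, 1+12=0
a = 5: 5+0=5, 5+6=11, 5+8=0, 5+12=4
A + B = {0, 1, 4, 5, 6, 7, 8, 9, 11, 12}, so |A + B| = 10.
Verify: 10 ≥ 6? Yes ✓.

CD lower bound = 6, actual |A + B| = 10.


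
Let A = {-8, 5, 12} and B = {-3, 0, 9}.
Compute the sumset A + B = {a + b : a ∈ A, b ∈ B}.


A + B = {a + b : a ∈ A, b ∈ B}.
Enumerate all |A|·|B| = 3·3 = 9 pairs (a, b) and collect distinct sums.
a = -8: -8+-3=-11, -8+0=-8, -8+9=1
a = 5: 5+-3=2, 5+0=5, 5+9=14
a = 12: 12+-3=9, 12+0=12, 12+9=21
Collecting distinct sums: A + B = {-11, -8, 1, 2, 5, 9, 12, 14, 21}
|A + B| = 9

A + B = {-11, -8, 1, 2, 5, 9, 12, 14, 21}


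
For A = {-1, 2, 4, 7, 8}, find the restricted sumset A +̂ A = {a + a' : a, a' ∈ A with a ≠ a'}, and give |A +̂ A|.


Restricted sumset: A +̂ A = {a + a' : a ∈ A, a' ∈ A, a ≠ a'}.
Equivalently, take A + A and drop any sum 2a that is achievable ONLY as a + a for a ∈ A (i.e. sums representable only with equal summands).
Enumerate pairs (a, a') with a < a' (symmetric, so each unordered pair gives one sum; this covers all a ≠ a'):
  -1 + 2 = 1
  -1 + 4 = 3
  -1 + 7 = 6
  -1 + 8 = 7
  2 + 4 = 6
  2 + 7 = 9
  2 + 8 = 10
  4 + 7 = 11
  4 + 8 = 12
  7 + 8 = 15
Collected distinct sums: {1, 3, 6, 7, 9, 10, 11, 12, 15}
|A +̂ A| = 9
(Reference bound: |A +̂ A| ≥ 2|A| - 3 for |A| ≥ 2, with |A| = 5 giving ≥ 7.)

|A +̂ A| = 9


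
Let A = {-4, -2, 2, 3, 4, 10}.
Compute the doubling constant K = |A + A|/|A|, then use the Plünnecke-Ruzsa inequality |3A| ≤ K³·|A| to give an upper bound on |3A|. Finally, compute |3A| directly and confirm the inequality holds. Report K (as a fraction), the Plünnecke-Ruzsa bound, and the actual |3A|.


|A| = 6.
Step 1: Compute A + A by enumerating all 36 pairs.
A + A = {-8, -6, -4, -2, -1, 0, 1, 2, 4, 5, 6, 7, 8, 12, 13, 14, 20}, so |A + A| = 17.
Step 2: Doubling constant K = |A + A|/|A| = 17/6 = 17/6 ≈ 2.8333.
Step 3: Plünnecke-Ruzsa gives |3A| ≤ K³·|A| = (2.8333)³ · 6 ≈ 136.4722.
Step 4: Compute 3A = A + A + A directly by enumerating all triples (a,b,c) ∈ A³; |3A| = 31.
Step 5: Check 31 ≤ 136.4722? Yes ✓.

K = 17/6, Plünnecke-Ruzsa bound K³|A| ≈ 136.4722, |3A| = 31, inequality holds.


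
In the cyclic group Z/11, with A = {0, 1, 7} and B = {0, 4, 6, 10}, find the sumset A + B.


Work in Z/11Z: reduce every sum a + b modulo 11.
Enumerate all 12 pairs:
a = 0: 0+0=0, 0+4=4, 0+6=6, 0+10=10
a = 1: 1+0=1, 1+4=5, 1+6=7, 1+10=0
a = 7: 7+0=7, 7+4=0, 7+6=2, 7+10=6
Distinct residues collected: {0, 1, 2, 4, 5, 6, 7, 10}
|A + B| = 8 (out of 11 total residues).

A + B = {0, 1, 2, 4, 5, 6, 7, 10}


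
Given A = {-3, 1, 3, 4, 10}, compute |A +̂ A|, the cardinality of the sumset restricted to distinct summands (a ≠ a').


Restricted sumset: A +̂ A = {a + a' : a ∈ A, a' ∈ A, a ≠ a'}.
Equivalently, take A + A and drop any sum 2a that is achievable ONLY as a + a for a ∈ A (i.e. sums representable only with equal summands).
Enumerate pairs (a, a') with a < a' (symmetric, so each unordered pair gives one sum; this covers all a ≠ a'):
  -3 + 1 = -2
  -3 + 3 = 0
  -3 + 4 = 1
  -3 + 10 = 7
  1 + 3 = 4
  1 + 4 = 5
  1 + 10 = 11
  3 + 4 = 7
  3 + 10 = 13
  4 + 10 = 14
Collected distinct sums: {-2, 0, 1, 4, 5, 7, 11, 13, 14}
|A +̂ A| = 9
(Reference bound: |A +̂ A| ≥ 2|A| - 3 for |A| ≥ 2, with |A| = 5 giving ≥ 7.)

|A +̂ A| = 9


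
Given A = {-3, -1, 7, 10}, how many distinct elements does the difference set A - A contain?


A - A = {a - a' : a, a' ∈ A}; |A| = 4.
Bounds: 2|A|-1 ≤ |A - A| ≤ |A|² - |A| + 1, i.e. 7 ≤ |A - A| ≤ 13.
Note: 0 ∈ A - A always (from a - a). The set is symmetric: if d ∈ A - A then -d ∈ A - A.
Enumerate nonzero differences d = a - a' with a > a' (then include -d):
Positive differences: {2, 3, 8, 10, 11, 13}
Full difference set: {0} ∪ (positive diffs) ∪ (negative diffs).
|A - A| = 1 + 2·6 = 13 (matches direct enumeration: 13).

|A - A| = 13


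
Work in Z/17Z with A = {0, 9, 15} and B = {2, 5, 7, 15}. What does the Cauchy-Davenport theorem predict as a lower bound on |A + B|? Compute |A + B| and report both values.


Cauchy-Davenport: |A + B| ≥ min(p, |A| + |B| - 1) for A, B nonempty in Z/pZ.
|A| = 3, |B| = 4, p = 17.
CD lower bound = min(17, 3 + 4 - 1) = min(17, 6) = 6.
Compute A + B mod 17 directly:
a = 0: 0+2=2, 0+5=5, 0+7=7, 0+15=15
a = 9: 9+2=11, 9+5=14, 9+7=16, 9+15=7
a = 15: 15+2=0, 15+5=3, 15+7=5, 15+15=13
A + B = {0, 2, 3, 5, 7, 11, 13, 14, 15, 16}, so |A + B| = 10.
Verify: 10 ≥ 6? Yes ✓.

CD lower bound = 6, actual |A + B| = 10.


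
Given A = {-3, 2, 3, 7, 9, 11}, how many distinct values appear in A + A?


A + A = {a + a' : a, a' ∈ A}; |A| = 6.
General bounds: 2|A| - 1 ≤ |A + A| ≤ |A|(|A|+1)/2, i.e. 11 ≤ |A + A| ≤ 21.
Lower bound 2|A|-1 is attained iff A is an arithmetic progression.
Enumerate sums a + a' for a ≤ a' (symmetric, so this suffices):
a = -3: -3+-3=-6, -3+2=-1, -3+3=0, -3+7=4, -3+9=6, -3+11=8
a = 2: 2+2=4, 2+3=5, 2+7=9, 2+9=11, 2+11=13
a = 3: 3+3=6, 3+7=10, 3+9=12, 3+11=14
a = 7: 7+7=14, 7+9=16, 7+11=18
a = 9: 9+9=18, 9+11=20
a = 11: 11+11=22
Distinct sums: {-6, -1, 0, 4, 5, 6, 8, 9, 10, 11, 12, 13, 14, 16, 18, 20, 22}
|A + A| = 17

|A + A| = 17


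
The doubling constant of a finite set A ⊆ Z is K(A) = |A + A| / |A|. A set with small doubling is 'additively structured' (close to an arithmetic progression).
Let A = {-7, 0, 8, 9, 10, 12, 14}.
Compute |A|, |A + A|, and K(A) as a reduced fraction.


|A| = 7.
Compute A + A by enumerating all 49 pairs.
A + A = {-14, -7, 0, 1, 2, 3, 5, 7, 8, 9, 10, 12, 14, 16, 17, 18, 19, 20, 21, 22, 23, 24, 26, 28}, so |A + A| = 24.
K = |A + A| / |A| = 24/7 (already in lowest terms) ≈ 3.4286.
Reference: AP of size 7 gives K = 13/7 ≈ 1.8571; a fully generic set of size 7 gives K ≈ 4.0000.

|A| = 7, |A + A| = 24, K = 24/7.


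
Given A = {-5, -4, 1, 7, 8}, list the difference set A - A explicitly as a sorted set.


A - A = {a - a' : a, a' ∈ A}.
Compute a - a' for each ordered pair (a, a'):
a = -5: -5--5=0, -5--4=-1, -5-1=-6, -5-7=-12, -5-8=-13
a = -4: -4--5=1, -4--4=0, -4-1=-5, -4-7=-11, -4-8=-12
a = 1: 1--5=6, 1--4=5, 1-1=0, 1-7=-6, 1-8=-7
a = 7: 7--5=12, 7--4=11, 7-1=6, 7-7=0, 7-8=-1
a = 8: 8--5=13, 8--4=12, 8-1=7, 8-7=1, 8-8=0
Collecting distinct values (and noting 0 appears from a-a):
A - A = {-13, -12, -11, -7, -6, -5, -1, 0, 1, 5, 6, 7, 11, 12, 13}
|A - A| = 15

A - A = {-13, -12, -11, -7, -6, -5, -1, 0, 1, 5, 6, 7, 11, 12, 13}


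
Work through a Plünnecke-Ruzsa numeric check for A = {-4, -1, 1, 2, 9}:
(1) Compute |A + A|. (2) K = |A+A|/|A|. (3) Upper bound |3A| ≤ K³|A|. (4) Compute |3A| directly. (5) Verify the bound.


|A| = 5.
Step 1: Compute A + A by enumerating all 25 pairs.
A + A = {-8, -5, -3, -2, 0, 1, 2, 3, 4, 5, 8, 10, 11, 18}, so |A + A| = 14.
Step 2: Doubling constant K = |A + A|/|A| = 14/5 = 14/5 ≈ 2.8000.
Step 3: Plünnecke-Ruzsa gives |3A| ≤ K³·|A| = (2.8000)³ · 5 ≈ 109.7600.
Step 4: Compute 3A = A + A + A directly by enumerating all triples (a,b,c) ∈ A³; |3A| = 26.
Step 5: Check 26 ≤ 109.7600? Yes ✓.

K = 14/5, Plünnecke-Ruzsa bound K³|A| ≈ 109.7600, |3A| = 26, inequality holds.


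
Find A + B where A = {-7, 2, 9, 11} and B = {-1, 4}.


A + B = {a + b : a ∈ A, b ∈ B}.
Enumerate all |A|·|B| = 4·2 = 8 pairs (a, b) and collect distinct sums.
a = -7: -7+-1=-8, -7+4=-3
a = 2: 2+-1=1, 2+4=6
a = 9: 9+-1=8, 9+4=13
a = 11: 11+-1=10, 11+4=15
Collecting distinct sums: A + B = {-8, -3, 1, 6, 8, 10, 13, 15}
|A + B| = 8

A + B = {-8, -3, 1, 6, 8, 10, 13, 15}


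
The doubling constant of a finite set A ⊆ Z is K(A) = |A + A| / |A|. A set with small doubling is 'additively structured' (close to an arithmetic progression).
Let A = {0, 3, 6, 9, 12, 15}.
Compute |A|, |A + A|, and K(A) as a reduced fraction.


|A| = 6.
Compute A + A by enumerating all 36 pairs.
A + A = {0, 3, 6, 9, 12, 15, 18, 21, 24, 27, 30}, so |A + A| = 11.
K = |A + A| / |A| = 11/6 (already in lowest terms) ≈ 1.8333.
Reference: AP of size 6 gives K = 11/6 ≈ 1.8333; a fully generic set of size 6 gives K ≈ 3.5000.

|A| = 6, |A + A| = 11, K = 11/6.


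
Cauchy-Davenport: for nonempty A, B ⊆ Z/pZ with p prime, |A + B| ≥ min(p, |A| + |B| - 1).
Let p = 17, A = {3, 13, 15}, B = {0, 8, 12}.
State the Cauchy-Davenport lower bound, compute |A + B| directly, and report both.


Cauchy-Davenport: |A + B| ≥ min(p, |A| + |B| - 1) for A, B nonempty in Z/pZ.
|A| = 3, |B| = 3, p = 17.
CD lower bound = min(17, 3 + 3 - 1) = min(17, 5) = 5.
Compute A + B mod 17 directly:
a = 3: 3+0=3, 3+8=11, 3+12=15
a = 13: 13+0=13, 13+8=4, 13+12=8
a = 15: 15+0=15, 15+8=6, 15+12=10
A + B = {3, 4, 6, 8, 10, 11, 13, 15}, so |A + B| = 8.
Verify: 8 ≥ 5? Yes ✓.

CD lower bound = 5, actual |A + B| = 8.


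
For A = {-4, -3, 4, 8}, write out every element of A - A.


A - A = {a - a' : a, a' ∈ A}.
Compute a - a' for each ordered pair (a, a'):
a = -4: -4--4=0, -4--3=-1, -4-4=-8, -4-8=-12
a = -3: -3--4=1, -3--3=0, -3-4=-7, -3-8=-11
a = 4: 4--4=8, 4--3=7, 4-4=0, 4-8=-4
a = 8: 8--4=12, 8--3=11, 8-4=4, 8-8=0
Collecting distinct values (and noting 0 appears from a-a):
A - A = {-12, -11, -8, -7, -4, -1, 0, 1, 4, 7, 8, 11, 12}
|A - A| = 13

A - A = {-12, -11, -8, -7, -4, -1, 0, 1, 4, 7, 8, 11, 12}


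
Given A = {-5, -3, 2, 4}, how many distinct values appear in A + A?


A + A = {a + a' : a, a' ∈ A}; |A| = 4.
General bounds: 2|A| - 1 ≤ |A + A| ≤ |A|(|A|+1)/2, i.e. 7 ≤ |A + A| ≤ 10.
Lower bound 2|A|-1 is attained iff A is an arithmetic progression.
Enumerate sums a + a' for a ≤ a' (symmetric, so this suffices):
a = -5: -5+-5=-10, -5+-3=-8, -5+2=-3, -5+4=-1
a = -3: -3+-3=-6, -3+2=-1, -3+4=1
a = 2: 2+2=4, 2+4=6
a = 4: 4+4=8
Distinct sums: {-10, -8, -6, -3, -1, 1, 4, 6, 8}
|A + A| = 9

|A + A| = 9


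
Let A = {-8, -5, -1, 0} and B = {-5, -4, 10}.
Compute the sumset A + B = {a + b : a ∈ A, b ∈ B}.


A + B = {a + b : a ∈ A, b ∈ B}.
Enumerate all |A|·|B| = 4·3 = 12 pairs (a, b) and collect distinct sums.
a = -8: -8+-5=-13, -8+-4=-12, -8+10=2
a = -5: -5+-5=-10, -5+-4=-9, -5+10=5
a = -1: -1+-5=-6, -1+-4=-5, -1+10=9
a = 0: 0+-5=-5, 0+-4=-4, 0+10=10
Collecting distinct sums: A + B = {-13, -12, -10, -9, -6, -5, -4, 2, 5, 9, 10}
|A + B| = 11

A + B = {-13, -12, -10, -9, -6, -5, -4, 2, 5, 9, 10}


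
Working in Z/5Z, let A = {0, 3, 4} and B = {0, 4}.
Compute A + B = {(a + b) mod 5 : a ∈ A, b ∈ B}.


Work in Z/5Z: reduce every sum a + b modulo 5.
Enumerate all 6 pairs:
a = 0: 0+0=0, 0+4=4
a = 3: 3+0=3, 3+4=2
a = 4: 4+0=4, 4+4=3
Distinct residues collected: {0, 2, 3, 4}
|A + B| = 4 (out of 5 total residues).

A + B = {0, 2, 3, 4}


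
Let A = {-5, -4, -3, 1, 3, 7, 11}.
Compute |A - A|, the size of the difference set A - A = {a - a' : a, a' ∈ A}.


A - A = {a - a' : a, a' ∈ A}; |A| = 7.
Bounds: 2|A|-1 ≤ |A - A| ≤ |A|² - |A| + 1, i.e. 13 ≤ |A - A| ≤ 43.
Note: 0 ∈ A - A always (from a - a). The set is symmetric: if d ∈ A - A then -d ∈ A - A.
Enumerate nonzero differences d = a - a' with a > a' (then include -d):
Positive differences: {1, 2, 4, 5, 6, 7, 8, 10, 11, 12, 14, 15, 16}
Full difference set: {0} ∪ (positive diffs) ∪ (negative diffs).
|A - A| = 1 + 2·13 = 27 (matches direct enumeration: 27).

|A - A| = 27


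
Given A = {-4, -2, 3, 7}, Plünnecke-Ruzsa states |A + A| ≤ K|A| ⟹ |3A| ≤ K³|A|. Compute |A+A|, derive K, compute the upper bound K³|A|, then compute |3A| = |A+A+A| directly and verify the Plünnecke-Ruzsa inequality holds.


|A| = 4.
Step 1: Compute A + A by enumerating all 16 pairs.
A + A = {-8, -6, -4, -1, 1, 3, 5, 6, 10, 14}, so |A + A| = 10.
Step 2: Doubling constant K = |A + A|/|A| = 10/4 = 10/4 ≈ 2.5000.
Step 3: Plünnecke-Ruzsa gives |3A| ≤ K³·|A| = (2.5000)³ · 4 ≈ 62.5000.
Step 4: Compute 3A = A + A + A directly by enumerating all triples (a,b,c) ∈ A³; |3A| = 19.
Step 5: Check 19 ≤ 62.5000? Yes ✓.

K = 10/4, Plünnecke-Ruzsa bound K³|A| ≈ 62.5000, |3A| = 19, inequality holds.


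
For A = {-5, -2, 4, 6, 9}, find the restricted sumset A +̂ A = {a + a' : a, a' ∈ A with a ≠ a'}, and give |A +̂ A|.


Restricted sumset: A +̂ A = {a + a' : a ∈ A, a' ∈ A, a ≠ a'}.
Equivalently, take A + A and drop any sum 2a that is achievable ONLY as a + a for a ∈ A (i.e. sums representable only with equal summands).
Enumerate pairs (a, a') with a < a' (symmetric, so each unordered pair gives one sum; this covers all a ≠ a'):
  -5 + -2 = -7
  -5 + 4 = -1
  -5 + 6 = 1
  -5 + 9 = 4
  -2 + 4 = 2
  -2 + 6 = 4
  -2 + 9 = 7
  4 + 6 = 10
  4 + 9 = 13
  6 + 9 = 15
Collected distinct sums: {-7, -1, 1, 2, 4, 7, 10, 13, 15}
|A +̂ A| = 9
(Reference bound: |A +̂ A| ≥ 2|A| - 3 for |A| ≥ 2, with |A| = 5 giving ≥ 7.)

|A +̂ A| = 9


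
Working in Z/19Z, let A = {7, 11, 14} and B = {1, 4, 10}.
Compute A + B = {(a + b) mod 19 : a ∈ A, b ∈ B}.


Work in Z/19Z: reduce every sum a + b modulo 19.
Enumerate all 9 pairs:
a = 7: 7+1=8, 7+4=11, 7+10=17
a = 11: 11+1=12, 11+4=15, 11+10=2
a = 14: 14+1=15, 14+4=18, 14+10=5
Distinct residues collected: {2, 5, 8, 11, 12, 15, 17, 18}
|A + B| = 8 (out of 19 total residues).

A + B = {2, 5, 8, 11, 12, 15, 17, 18}


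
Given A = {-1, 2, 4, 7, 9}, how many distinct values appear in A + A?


A + A = {a + a' : a, a' ∈ A}; |A| = 5.
General bounds: 2|A| - 1 ≤ |A + A| ≤ |A|(|A|+1)/2, i.e. 9 ≤ |A + A| ≤ 15.
Lower bound 2|A|-1 is attained iff A is an arithmetic progression.
Enumerate sums a + a' for a ≤ a' (symmetric, so this suffices):
a = -1: -1+-1=-2, -1+2=1, -1+4=3, -1+7=6, -1+9=8
a = 2: 2+2=4, 2+4=6, 2+7=9, 2+9=11
a = 4: 4+4=8, 4+7=11, 4+9=13
a = 7: 7+7=14, 7+9=16
a = 9: 9+9=18
Distinct sums: {-2, 1, 3, 4, 6, 8, 9, 11, 13, 14, 16, 18}
|A + A| = 12

|A + A| = 12


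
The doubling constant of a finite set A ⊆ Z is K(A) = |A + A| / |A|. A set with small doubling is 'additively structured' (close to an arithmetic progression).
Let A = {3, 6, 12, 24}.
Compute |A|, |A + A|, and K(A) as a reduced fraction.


|A| = 4.
Compute A + A by enumerating all 16 pairs.
A + A = {6, 9, 12, 15, 18, 24, 27, 30, 36, 48}, so |A + A| = 10.
K = |A + A| / |A| = 10/4 = 5/2 ≈ 2.5000.
Reference: AP of size 4 gives K = 7/4 ≈ 1.7500; a fully generic set of size 4 gives K ≈ 2.5000.

|A| = 4, |A + A| = 10, K = 10/4 = 5/2.


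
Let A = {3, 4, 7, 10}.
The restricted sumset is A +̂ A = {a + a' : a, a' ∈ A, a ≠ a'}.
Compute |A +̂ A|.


Restricted sumset: A +̂ A = {a + a' : a ∈ A, a' ∈ A, a ≠ a'}.
Equivalently, take A + A and drop any sum 2a that is achievable ONLY as a + a for a ∈ A (i.e. sums representable only with equal summands).
Enumerate pairs (a, a') with a < a' (symmetric, so each unordered pair gives one sum; this covers all a ≠ a'):
  3 + 4 = 7
  3 + 7 = 10
  3 + 10 = 13
  4 + 7 = 11
  4 + 10 = 14
  7 + 10 = 17
Collected distinct sums: {7, 10, 11, 13, 14, 17}
|A +̂ A| = 6
(Reference bound: |A +̂ A| ≥ 2|A| - 3 for |A| ≥ 2, with |A| = 4 giving ≥ 5.)

|A +̂ A| = 6


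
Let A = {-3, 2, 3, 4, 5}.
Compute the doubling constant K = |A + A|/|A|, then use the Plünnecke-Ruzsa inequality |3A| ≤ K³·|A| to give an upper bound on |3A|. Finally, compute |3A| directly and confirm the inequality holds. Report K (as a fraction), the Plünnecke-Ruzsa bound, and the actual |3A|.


|A| = 5.
Step 1: Compute A + A by enumerating all 25 pairs.
A + A = {-6, -1, 0, 1, 2, 4, 5, 6, 7, 8, 9, 10}, so |A + A| = 12.
Step 2: Doubling constant K = |A + A|/|A| = 12/5 = 12/5 ≈ 2.4000.
Step 3: Plünnecke-Ruzsa gives |3A| ≤ K³·|A| = (2.4000)³ · 5 ≈ 69.1200.
Step 4: Compute 3A = A + A + A directly by enumerating all triples (a,b,c) ∈ A³; |3A| = 20.
Step 5: Check 20 ≤ 69.1200? Yes ✓.

K = 12/5, Plünnecke-Ruzsa bound K³|A| ≈ 69.1200, |3A| = 20, inequality holds.


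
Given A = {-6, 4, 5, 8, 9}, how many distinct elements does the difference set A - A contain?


A - A = {a - a' : a, a' ∈ A}; |A| = 5.
Bounds: 2|A|-1 ≤ |A - A| ≤ |A|² - |A| + 1, i.e. 9 ≤ |A - A| ≤ 21.
Note: 0 ∈ A - A always (from a - a). The set is symmetric: if d ∈ A - A then -d ∈ A - A.
Enumerate nonzero differences d = a - a' with a > a' (then include -d):
Positive differences: {1, 3, 4, 5, 10, 11, 14, 15}
Full difference set: {0} ∪ (positive diffs) ∪ (negative diffs).
|A - A| = 1 + 2·8 = 17 (matches direct enumeration: 17).

|A - A| = 17


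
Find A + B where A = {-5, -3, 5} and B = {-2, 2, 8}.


A + B = {a + b : a ∈ A, b ∈ B}.
Enumerate all |A|·|B| = 3·3 = 9 pairs (a, b) and collect distinct sums.
a = -5: -5+-2=-7, -5+2=-3, -5+8=3
a = -3: -3+-2=-5, -3+2=-1, -3+8=5
a = 5: 5+-2=3, 5+2=7, 5+8=13
Collecting distinct sums: A + B = {-7, -5, -3, -1, 3, 5, 7, 13}
|A + B| = 8

A + B = {-7, -5, -3, -1, 3, 5, 7, 13}


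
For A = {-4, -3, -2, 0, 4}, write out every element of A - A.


A - A = {a - a' : a, a' ∈ A}.
Compute a - a' for each ordered pair (a, a'):
a = -4: -4--4=0, -4--3=-1, -4--2=-2, -4-0=-4, -4-4=-8
a = -3: -3--4=1, -3--3=0, -3--2=-1, -3-0=-3, -3-4=-7
a = -2: -2--4=2, -2--3=1, -2--2=0, -2-0=-2, -2-4=-6
a = 0: 0--4=4, 0--3=3, 0--2=2, 0-0=0, 0-4=-4
a = 4: 4--4=8, 4--3=7, 4--2=6, 4-0=4, 4-4=0
Collecting distinct values (and noting 0 appears from a-a):
A - A = {-8, -7, -6, -4, -3, -2, -1, 0, 1, 2, 3, 4, 6, 7, 8}
|A - A| = 15

A - A = {-8, -7, -6, -4, -3, -2, -1, 0, 1, 2, 3, 4, 6, 7, 8}


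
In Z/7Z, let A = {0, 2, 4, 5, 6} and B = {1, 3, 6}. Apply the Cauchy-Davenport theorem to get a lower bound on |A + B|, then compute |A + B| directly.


Cauchy-Davenport: |A + B| ≥ min(p, |A| + |B| - 1) for A, B nonempty in Z/pZ.
|A| = 5, |B| = 3, p = 7.
CD lower bound = min(7, 5 + 3 - 1) = min(7, 7) = 7.
Compute A + B mod 7 directly:
a = 0: 0+1=1, 0+3=3, 0+6=6
a = 2: 2+1=3, 2+3=5, 2+6=1
a = 4: 4+1=5, 4+3=0, 4+6=3
a = 5: 5+1=6, 5+3=1, 5+6=4
a = 6: 6+1=0, 6+3=2, 6+6=5
A + B = {0, 1, 2, 3, 4, 5, 6}, so |A + B| = 7.
Verify: 7 ≥ 7? Yes ✓.

CD lower bound = 7, actual |A + B| = 7.


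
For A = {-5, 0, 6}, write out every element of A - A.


A - A = {a - a' : a, a' ∈ A}.
Compute a - a' for each ordered pair (a, a'):
a = -5: -5--5=0, -5-0=-5, -5-6=-11
a = 0: 0--5=5, 0-0=0, 0-6=-6
a = 6: 6--5=11, 6-0=6, 6-6=0
Collecting distinct values (and noting 0 appears from a-a):
A - A = {-11, -6, -5, 0, 5, 6, 11}
|A - A| = 7

A - A = {-11, -6, -5, 0, 5, 6, 11}


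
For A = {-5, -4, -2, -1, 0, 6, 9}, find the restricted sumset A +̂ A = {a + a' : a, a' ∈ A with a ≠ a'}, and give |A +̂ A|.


Restricted sumset: A +̂ A = {a + a' : a ∈ A, a' ∈ A, a ≠ a'}.
Equivalently, take A + A and drop any sum 2a that is achievable ONLY as a + a for a ∈ A (i.e. sums representable only with equal summands).
Enumerate pairs (a, a') with a < a' (symmetric, so each unordered pair gives one sum; this covers all a ≠ a'):
  -5 + -4 = -9
  -5 + -2 = -7
  -5 + -1 = -6
  -5 + 0 = -5
  -5 + 6 = 1
  -5 + 9 = 4
  -4 + -2 = -6
  -4 + -1 = -5
  -4 + 0 = -4
  -4 + 6 = 2
  -4 + 9 = 5
  -2 + -1 = -3
  -2 + 0 = -2
  -2 + 6 = 4
  -2 + 9 = 7
  -1 + 0 = -1
  -1 + 6 = 5
  -1 + 9 = 8
  0 + 6 = 6
  0 + 9 = 9
  6 + 9 = 15
Collected distinct sums: {-9, -7, -6, -5, -4, -3, -2, -1, 1, 2, 4, 5, 6, 7, 8, 9, 15}
|A +̂ A| = 17
(Reference bound: |A +̂ A| ≥ 2|A| - 3 for |A| ≥ 2, with |A| = 7 giving ≥ 11.)

|A +̂ A| = 17


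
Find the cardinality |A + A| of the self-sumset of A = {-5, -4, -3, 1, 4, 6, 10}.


A + A = {a + a' : a, a' ∈ A}; |A| = 7.
General bounds: 2|A| - 1 ≤ |A + A| ≤ |A|(|A|+1)/2, i.e. 13 ≤ |A + A| ≤ 28.
Lower bound 2|A|-1 is attained iff A is an arithmetic progression.
Enumerate sums a + a' for a ≤ a' (symmetric, so this suffices):
a = -5: -5+-5=-10, -5+-4=-9, -5+-3=-8, -5+1=-4, -5+4=-1, -5+6=1, -5+10=5
a = -4: -4+-4=-8, -4+-3=-7, -4+1=-3, -4+4=0, -4+6=2, -4+10=6
a = -3: -3+-3=-6, -3+1=-2, -3+4=1, -3+6=3, -3+10=7
a = 1: 1+1=2, 1+4=5, 1+6=7, 1+10=11
a = 4: 4+4=8, 4+6=10, 4+10=14
a = 6: 6+6=12, 6+10=16
a = 10: 10+10=20
Distinct sums: {-10, -9, -8, -7, -6, -4, -3, -2, -1, 0, 1, 2, 3, 5, 6, 7, 8, 10, 11, 12, 14, 16, 20}
|A + A| = 23

|A + A| = 23


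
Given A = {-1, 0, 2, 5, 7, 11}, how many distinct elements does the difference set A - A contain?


A - A = {a - a' : a, a' ∈ A}; |A| = 6.
Bounds: 2|A|-1 ≤ |A - A| ≤ |A|² - |A| + 1, i.e. 11 ≤ |A - A| ≤ 31.
Note: 0 ∈ A - A always (from a - a). The set is symmetric: if d ∈ A - A then -d ∈ A - A.
Enumerate nonzero differences d = a - a' with a > a' (then include -d):
Positive differences: {1, 2, 3, 4, 5, 6, 7, 8, 9, 11, 12}
Full difference set: {0} ∪ (positive diffs) ∪ (negative diffs).
|A - A| = 1 + 2·11 = 23 (matches direct enumeration: 23).

|A - A| = 23


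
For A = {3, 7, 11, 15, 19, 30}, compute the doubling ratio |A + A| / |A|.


|A| = 6.
Compute A + A by enumerating all 36 pairs.
A + A = {6, 10, 14, 18, 22, 26, 30, 33, 34, 37, 38, 41, 45, 49, 60}, so |A + A| = 15.
K = |A + A| / |A| = 15/6 = 5/2 ≈ 2.5000.
Reference: AP of size 6 gives K = 11/6 ≈ 1.8333; a fully generic set of size 6 gives K ≈ 3.5000.

|A| = 6, |A + A| = 15, K = 15/6 = 5/2.


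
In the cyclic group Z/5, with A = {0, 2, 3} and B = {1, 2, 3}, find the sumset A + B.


Work in Z/5Z: reduce every sum a + b modulo 5.
Enumerate all 9 pairs:
a = 0: 0+1=1, 0+2=2, 0+3=3
a = 2: 2+1=3, 2+2=4, 2+3=0
a = 3: 3+1=4, 3+2=0, 3+3=1
Distinct residues collected: {0, 1, 2, 3, 4}
|A + B| = 5 (out of 5 total residues).

A + B = {0, 1, 2, 3, 4}


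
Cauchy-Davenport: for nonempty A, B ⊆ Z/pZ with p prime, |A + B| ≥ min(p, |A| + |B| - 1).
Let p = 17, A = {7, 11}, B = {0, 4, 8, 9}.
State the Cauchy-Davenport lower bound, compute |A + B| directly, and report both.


Cauchy-Davenport: |A + B| ≥ min(p, |A| + |B| - 1) for A, B nonempty in Z/pZ.
|A| = 2, |B| = 4, p = 17.
CD lower bound = min(17, 2 + 4 - 1) = min(17, 5) = 5.
Compute A + B mod 17 directly:
a = 7: 7+0=7, 7+4=11, 7+8=15, 7+9=16
a = 11: 11+0=11, 11+4=15, 11+8=2, 11+9=3
A + B = {2, 3, 7, 11, 15, 16}, so |A + B| = 6.
Verify: 6 ≥ 5? Yes ✓.

CD lower bound = 5, actual |A + B| = 6.


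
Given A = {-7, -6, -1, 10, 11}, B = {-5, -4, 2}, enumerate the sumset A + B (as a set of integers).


A + B = {a + b : a ∈ A, b ∈ B}.
Enumerate all |A|·|B| = 5·3 = 15 pairs (a, b) and collect distinct sums.
a = -7: -7+-5=-12, -7+-4=-11, -7+2=-5
a = -6: -6+-5=-11, -6+-4=-10, -6+2=-4
a = -1: -1+-5=-6, -1+-4=-5, -1+2=1
a = 10: 10+-5=5, 10+-4=6, 10+2=12
a = 11: 11+-5=6, 11+-4=7, 11+2=13
Collecting distinct sums: A + B = {-12, -11, -10, -6, -5, -4, 1, 5, 6, 7, 12, 13}
|A + B| = 12

A + B = {-12, -11, -10, -6, -5, -4, 1, 5, 6, 7, 12, 13}


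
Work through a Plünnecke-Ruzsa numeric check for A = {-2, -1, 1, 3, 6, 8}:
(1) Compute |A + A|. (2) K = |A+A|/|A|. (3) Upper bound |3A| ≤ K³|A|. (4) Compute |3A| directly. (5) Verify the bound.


|A| = 6.
Step 1: Compute A + A by enumerating all 36 pairs.
A + A = {-4, -3, -2, -1, 0, 1, 2, 4, 5, 6, 7, 9, 11, 12, 14, 16}, so |A + A| = 16.
Step 2: Doubling constant K = |A + A|/|A| = 16/6 = 16/6 ≈ 2.6667.
Step 3: Plünnecke-Ruzsa gives |3A| ≤ K³·|A| = (2.6667)³ · 6 ≈ 113.7778.
Step 4: Compute 3A = A + A + A directly by enumerating all triples (a,b,c) ∈ A³; |3A| = 28.
Step 5: Check 28 ≤ 113.7778? Yes ✓.

K = 16/6, Plünnecke-Ruzsa bound K³|A| ≈ 113.7778, |3A| = 28, inequality holds.


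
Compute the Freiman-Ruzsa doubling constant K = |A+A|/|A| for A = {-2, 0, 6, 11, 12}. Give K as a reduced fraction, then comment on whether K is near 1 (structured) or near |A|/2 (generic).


|A| = 5.
Compute A + A by enumerating all 25 pairs.
A + A = {-4, -2, 0, 4, 6, 9, 10, 11, 12, 17, 18, 22, 23, 24}, so |A + A| = 14.
K = |A + A| / |A| = 14/5 (already in lowest terms) ≈ 2.8000.
Reference: AP of size 5 gives K = 9/5 ≈ 1.8000; a fully generic set of size 5 gives K ≈ 3.0000.

|A| = 5, |A + A| = 14, K = 14/5.


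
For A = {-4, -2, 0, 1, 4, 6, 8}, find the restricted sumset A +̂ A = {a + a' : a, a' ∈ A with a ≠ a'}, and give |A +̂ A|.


Restricted sumset: A +̂ A = {a + a' : a ∈ A, a' ∈ A, a ≠ a'}.
Equivalently, take A + A and drop any sum 2a that is achievable ONLY as a + a for a ∈ A (i.e. sums representable only with equal summands).
Enumerate pairs (a, a') with a < a' (symmetric, so each unordered pair gives one sum; this covers all a ≠ a'):
  -4 + -2 = -6
  -4 + 0 = -4
  -4 + 1 = -3
  -4 + 4 = 0
  -4 + 6 = 2
  -4 + 8 = 4
  -2 + 0 = -2
  -2 + 1 = -1
  -2 + 4 = 2
  -2 + 6 = 4
  -2 + 8 = 6
  0 + 1 = 1
  0 + 4 = 4
  0 + 6 = 6
  0 + 8 = 8
  1 + 4 = 5
  1 + 6 = 7
  1 + 8 = 9
  4 + 6 = 10
  4 + 8 = 12
  6 + 8 = 14
Collected distinct sums: {-6, -4, -3, -2, -1, 0, 1, 2, 4, 5, 6, 7, 8, 9, 10, 12, 14}
|A +̂ A| = 17
(Reference bound: |A +̂ A| ≥ 2|A| - 3 for |A| ≥ 2, with |A| = 7 giving ≥ 11.)

|A +̂ A| = 17


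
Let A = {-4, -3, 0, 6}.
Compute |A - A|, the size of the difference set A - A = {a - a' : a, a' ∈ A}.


A - A = {a - a' : a, a' ∈ A}; |A| = 4.
Bounds: 2|A|-1 ≤ |A - A| ≤ |A|² - |A| + 1, i.e. 7 ≤ |A - A| ≤ 13.
Note: 0 ∈ A - A always (from a - a). The set is symmetric: if d ∈ A - A then -d ∈ A - A.
Enumerate nonzero differences d = a - a' with a > a' (then include -d):
Positive differences: {1, 3, 4, 6, 9, 10}
Full difference set: {0} ∪ (positive diffs) ∪ (negative diffs).
|A - A| = 1 + 2·6 = 13 (matches direct enumeration: 13).

|A - A| = 13


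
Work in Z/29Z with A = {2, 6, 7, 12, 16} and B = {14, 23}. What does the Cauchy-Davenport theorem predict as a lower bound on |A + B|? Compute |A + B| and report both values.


Cauchy-Davenport: |A + B| ≥ min(p, |A| + |B| - 1) for A, B nonempty in Z/pZ.
|A| = 5, |B| = 2, p = 29.
CD lower bound = min(29, 5 + 2 - 1) = min(29, 6) = 6.
Compute A + B mod 29 directly:
a = 2: 2+14=16, 2+23=25
a = 6: 6+14=20, 6+23=0
a = 7: 7+14=21, 7+23=1
a = 12: 12+14=26, 12+23=6
a = 16: 16+14=1, 16+23=10
A + B = {0, 1, 6, 10, 16, 20, 21, 25, 26}, so |A + B| = 9.
Verify: 9 ≥ 6? Yes ✓.

CD lower bound = 6, actual |A + B| = 9.


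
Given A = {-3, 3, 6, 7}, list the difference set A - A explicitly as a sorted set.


A - A = {a - a' : a, a' ∈ A}.
Compute a - a' for each ordered pair (a, a'):
a = -3: -3--3=0, -3-3=-6, -3-6=-9, -3-7=-10
a = 3: 3--3=6, 3-3=0, 3-6=-3, 3-7=-4
a = 6: 6--3=9, 6-3=3, 6-6=0, 6-7=-1
a = 7: 7--3=10, 7-3=4, 7-6=1, 7-7=0
Collecting distinct values (and noting 0 appears from a-a):
A - A = {-10, -9, -6, -4, -3, -1, 0, 1, 3, 4, 6, 9, 10}
|A - A| = 13

A - A = {-10, -9, -6, -4, -3, -1, 0, 1, 3, 4, 6, 9, 10}


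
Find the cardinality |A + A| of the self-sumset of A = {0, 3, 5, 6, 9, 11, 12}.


A + A = {a + a' : a, a' ∈ A}; |A| = 7.
General bounds: 2|A| - 1 ≤ |A + A| ≤ |A|(|A|+1)/2, i.e. 13 ≤ |A + A| ≤ 28.
Lower bound 2|A|-1 is attained iff A is an arithmetic progression.
Enumerate sums a + a' for a ≤ a' (symmetric, so this suffices):
a = 0: 0+0=0, 0+3=3, 0+5=5, 0+6=6, 0+9=9, 0+11=11, 0+12=12
a = 3: 3+3=6, 3+5=8, 3+6=9, 3+9=12, 3+11=14, 3+12=15
a = 5: 5+5=10, 5+6=11, 5+9=14, 5+11=16, 5+12=17
a = 6: 6+6=12, 6+9=15, 6+11=17, 6+12=18
a = 9: 9+9=18, 9+11=20, 9+12=21
a = 11: 11+11=22, 11+12=23
a = 12: 12+12=24
Distinct sums: {0, 3, 5, 6, 8, 9, 10, 11, 12, 14, 15, 16, 17, 18, 20, 21, 22, 23, 24}
|A + A| = 19

|A + A| = 19


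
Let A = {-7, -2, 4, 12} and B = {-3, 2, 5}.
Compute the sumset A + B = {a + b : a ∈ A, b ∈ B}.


A + B = {a + b : a ∈ A, b ∈ B}.
Enumerate all |A|·|B| = 4·3 = 12 pairs (a, b) and collect distinct sums.
a = -7: -7+-3=-10, -7+2=-5, -7+5=-2
a = -2: -2+-3=-5, -2+2=0, -2+5=3
a = 4: 4+-3=1, 4+2=6, 4+5=9
a = 12: 12+-3=9, 12+2=14, 12+5=17
Collecting distinct sums: A + B = {-10, -5, -2, 0, 1, 3, 6, 9, 14, 17}
|A + B| = 10

A + B = {-10, -5, -2, 0, 1, 3, 6, 9, 14, 17}


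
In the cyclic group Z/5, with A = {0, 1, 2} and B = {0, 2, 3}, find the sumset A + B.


Work in Z/5Z: reduce every sum a + b modulo 5.
Enumerate all 9 pairs:
a = 0: 0+0=0, 0+2=2, 0+3=3
a = 1: 1+0=1, 1+2=3, 1+3=4
a = 2: 2+0=2, 2+2=4, 2+3=0
Distinct residues collected: {0, 1, 2, 3, 4}
|A + B| = 5 (out of 5 total residues).

A + B = {0, 1, 2, 3, 4}


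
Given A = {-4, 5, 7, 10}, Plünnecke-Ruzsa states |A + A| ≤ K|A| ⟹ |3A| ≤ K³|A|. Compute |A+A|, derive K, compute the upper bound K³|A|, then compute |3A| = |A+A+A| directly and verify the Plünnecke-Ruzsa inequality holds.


|A| = 4.
Step 1: Compute A + A by enumerating all 16 pairs.
A + A = {-8, 1, 3, 6, 10, 12, 14, 15, 17, 20}, so |A + A| = 10.
Step 2: Doubling constant K = |A + A|/|A| = 10/4 = 10/4 ≈ 2.5000.
Step 3: Plünnecke-Ruzsa gives |3A| ≤ K³·|A| = (2.5000)³ · 4 ≈ 62.5000.
Step 4: Compute 3A = A + A + A directly by enumerating all triples (a,b,c) ∈ A³; |3A| = 20.
Step 5: Check 20 ≤ 62.5000? Yes ✓.

K = 10/4, Plünnecke-Ruzsa bound K³|A| ≈ 62.5000, |3A| = 20, inequality holds.


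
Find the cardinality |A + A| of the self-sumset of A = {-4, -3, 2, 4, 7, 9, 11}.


A + A = {a + a' : a, a' ∈ A}; |A| = 7.
General bounds: 2|A| - 1 ≤ |A + A| ≤ |A|(|A|+1)/2, i.e. 13 ≤ |A + A| ≤ 28.
Lower bound 2|A|-1 is attained iff A is an arithmetic progression.
Enumerate sums a + a' for a ≤ a' (symmetric, so this suffices):
a = -4: -4+-4=-8, -4+-3=-7, -4+2=-2, -4+4=0, -4+7=3, -4+9=5, -4+11=7
a = -3: -3+-3=-6, -3+2=-1, -3+4=1, -3+7=4, -3+9=6, -3+11=8
a = 2: 2+2=4, 2+4=6, 2+7=9, 2+9=11, 2+11=13
a = 4: 4+4=8, 4+7=11, 4+9=13, 4+11=15
a = 7: 7+7=14, 7+9=16, 7+11=18
a = 9: 9+9=18, 9+11=20
a = 11: 11+11=22
Distinct sums: {-8, -7, -6, -2, -1, 0, 1, 3, 4, 5, 6, 7, 8, 9, 11, 13, 14, 15, 16, 18, 20, 22}
|A + A| = 22

|A + A| = 22
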